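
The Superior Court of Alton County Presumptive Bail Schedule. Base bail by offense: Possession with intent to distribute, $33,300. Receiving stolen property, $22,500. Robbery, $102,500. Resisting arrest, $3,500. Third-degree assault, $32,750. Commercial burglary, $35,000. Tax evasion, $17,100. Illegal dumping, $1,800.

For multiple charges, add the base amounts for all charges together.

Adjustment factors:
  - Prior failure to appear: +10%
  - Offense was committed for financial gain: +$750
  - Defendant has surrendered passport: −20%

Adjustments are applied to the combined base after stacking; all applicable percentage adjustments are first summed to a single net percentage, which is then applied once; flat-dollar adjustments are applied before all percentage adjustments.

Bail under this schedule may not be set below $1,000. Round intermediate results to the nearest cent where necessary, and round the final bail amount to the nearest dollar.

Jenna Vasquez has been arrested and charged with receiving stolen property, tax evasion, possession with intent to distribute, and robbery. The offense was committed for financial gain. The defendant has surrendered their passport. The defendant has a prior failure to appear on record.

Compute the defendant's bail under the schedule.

Base amounts from the schedule: receiving stolen property $22,500; tax evasion $17,100; possession with intent to distribute $33,300; robbery $102,500.
Stacking rule: sum of all bases. $22,500 + $17,100 + $33,300 + $102,500 = $175,400.
Offense was committed for financial gain (+$750 flat): $175,400 + $750 = $176,150.
Net percentage adjustment: +10% −20% = −10%. $176,150 × 0.9 = $158,535.
$158,535 is at or above the $1,000 minimum.

$158,535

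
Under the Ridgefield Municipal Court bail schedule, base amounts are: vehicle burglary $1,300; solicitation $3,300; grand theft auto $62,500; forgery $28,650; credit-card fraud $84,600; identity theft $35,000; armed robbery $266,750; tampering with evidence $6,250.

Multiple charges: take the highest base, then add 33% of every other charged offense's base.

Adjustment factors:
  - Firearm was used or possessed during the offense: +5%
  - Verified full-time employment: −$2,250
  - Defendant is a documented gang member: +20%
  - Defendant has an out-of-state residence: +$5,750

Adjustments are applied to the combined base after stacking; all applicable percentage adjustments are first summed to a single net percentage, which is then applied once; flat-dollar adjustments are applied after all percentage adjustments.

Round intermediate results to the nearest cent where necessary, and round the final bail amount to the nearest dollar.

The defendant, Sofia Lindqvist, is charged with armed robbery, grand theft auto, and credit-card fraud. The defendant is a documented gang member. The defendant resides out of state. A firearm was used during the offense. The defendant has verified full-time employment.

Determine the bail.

$397,616

Base amounts from the schedule: armed robbery $266,750; grand theft auto $62,500; credit-card fraud $84,600.
Stacking rule: highest base plus 33% of each additional charge. Highest is armed robbery at $266,750. Additional: $62,500 × 33% = $20,625; $84,600 × 33% = $27,918. Combined base = $266,750 + $48,543 = $315,293.
Net percentage adjustment: +5% +20% = +25%. $315,293 × 1.25 = $394,116.25.
Verified full-time employment (−$2,250 flat): $394,116.25 − $2,250 = $391,866.25.
Defendant has an out-of-state residence (+$5,750 flat): $391,866.25 + $5,750 = $397,616.25.
Rounded to the nearest dollar: $397,616.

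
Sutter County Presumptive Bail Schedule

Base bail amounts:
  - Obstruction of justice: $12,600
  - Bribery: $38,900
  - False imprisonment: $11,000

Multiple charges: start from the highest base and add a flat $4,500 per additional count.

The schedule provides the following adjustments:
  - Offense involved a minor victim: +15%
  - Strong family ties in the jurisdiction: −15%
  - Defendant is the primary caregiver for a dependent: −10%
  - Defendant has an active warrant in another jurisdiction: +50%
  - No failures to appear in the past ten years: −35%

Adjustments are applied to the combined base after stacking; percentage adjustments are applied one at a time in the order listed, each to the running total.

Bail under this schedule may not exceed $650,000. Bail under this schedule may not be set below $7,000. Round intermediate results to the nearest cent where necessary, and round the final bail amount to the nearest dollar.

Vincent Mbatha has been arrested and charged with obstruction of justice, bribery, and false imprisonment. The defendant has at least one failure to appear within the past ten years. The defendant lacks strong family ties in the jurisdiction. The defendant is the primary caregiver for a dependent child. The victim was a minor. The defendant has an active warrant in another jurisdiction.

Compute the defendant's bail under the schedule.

Base amounts from the schedule: obstruction of justice $12,600; bribery $38,900; false imprisonment $11,000.
Stacking rule: highest base plus $4,500 per additional charge. Highest is bribery at $38,900; 2 additional charges → +$9,000. Combined base = $47,900.
Offense involved a minor victim (+15%): $47,900 × 1.15 = $55,085.
Defendant is the primary caregiver for a dependent (−10%): $55,085 × 0.9 = $49,576.50.
Defendant has an active warrant in another jurisdiction (+50%): $49,576.50 × 1.5 = $74,364.75.
$74,364.75 is within the $650,000 maximum.
$74,364.75 is at or above the $7,000 minimum.
Rounded to the nearest dollar: $74,365.

$74,365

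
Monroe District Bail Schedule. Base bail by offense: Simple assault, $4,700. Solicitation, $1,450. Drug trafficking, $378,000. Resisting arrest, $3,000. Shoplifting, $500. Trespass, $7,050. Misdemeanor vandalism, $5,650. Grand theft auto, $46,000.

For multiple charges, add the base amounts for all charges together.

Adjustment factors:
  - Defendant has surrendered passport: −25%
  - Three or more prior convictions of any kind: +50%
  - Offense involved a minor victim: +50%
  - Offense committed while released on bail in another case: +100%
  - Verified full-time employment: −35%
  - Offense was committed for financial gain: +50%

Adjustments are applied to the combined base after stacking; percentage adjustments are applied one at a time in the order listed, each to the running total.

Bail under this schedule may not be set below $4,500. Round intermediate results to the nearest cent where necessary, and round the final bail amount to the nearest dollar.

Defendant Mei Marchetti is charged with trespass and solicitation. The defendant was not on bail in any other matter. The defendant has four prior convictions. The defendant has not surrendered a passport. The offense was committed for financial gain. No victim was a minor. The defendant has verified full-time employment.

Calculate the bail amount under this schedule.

$12,431

Base amounts from the schedule: trespass $7,050; solicitation $1,450.
Stacking rule: sum of all bases. $7,050 + $1,450 = $8,500.
Three or more prior convictions of any kind (+50%): $8,500 × 1.5 = $12,750.
Verified full-time employment (−35%): $12,750 × 0.65 = $8,287.50.
Offense was committed for financial gain (+50%): $8,287.50 × 1.5 = $12,431.25.
$12,431.25 is at or above the $4,500 minimum.
Rounded to the nearest dollar: $12,431.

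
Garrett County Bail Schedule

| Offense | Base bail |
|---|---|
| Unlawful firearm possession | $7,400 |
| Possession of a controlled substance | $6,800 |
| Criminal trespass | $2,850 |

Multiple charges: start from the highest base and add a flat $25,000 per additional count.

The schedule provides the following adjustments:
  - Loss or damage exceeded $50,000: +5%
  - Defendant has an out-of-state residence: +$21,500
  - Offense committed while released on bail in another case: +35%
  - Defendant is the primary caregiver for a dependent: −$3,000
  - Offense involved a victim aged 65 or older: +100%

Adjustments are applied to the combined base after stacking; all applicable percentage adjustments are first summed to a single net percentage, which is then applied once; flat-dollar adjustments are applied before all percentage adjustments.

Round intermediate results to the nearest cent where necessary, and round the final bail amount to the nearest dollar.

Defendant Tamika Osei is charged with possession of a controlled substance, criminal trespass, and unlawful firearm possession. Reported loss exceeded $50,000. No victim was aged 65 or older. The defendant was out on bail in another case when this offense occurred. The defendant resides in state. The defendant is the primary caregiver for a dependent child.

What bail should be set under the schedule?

$76,160

Base amounts from the schedule: possession of a controlled substance $6,800; criminal trespass $2,850; unlawful firearm possession $7,400.
Stacking rule: highest base plus $25,000 per additional charge. Highest is unlawful firearm possession at $7,400; 2 additional charges → +$50,000. Combined base = $57,400.
Defendant is the primary caregiver for a dependent (−$3,000 flat): $57,400 − $3,000 = $54,400.
Net percentage adjustment: +5% +35% = +40%. $54,400 × 1.4 = $76,160.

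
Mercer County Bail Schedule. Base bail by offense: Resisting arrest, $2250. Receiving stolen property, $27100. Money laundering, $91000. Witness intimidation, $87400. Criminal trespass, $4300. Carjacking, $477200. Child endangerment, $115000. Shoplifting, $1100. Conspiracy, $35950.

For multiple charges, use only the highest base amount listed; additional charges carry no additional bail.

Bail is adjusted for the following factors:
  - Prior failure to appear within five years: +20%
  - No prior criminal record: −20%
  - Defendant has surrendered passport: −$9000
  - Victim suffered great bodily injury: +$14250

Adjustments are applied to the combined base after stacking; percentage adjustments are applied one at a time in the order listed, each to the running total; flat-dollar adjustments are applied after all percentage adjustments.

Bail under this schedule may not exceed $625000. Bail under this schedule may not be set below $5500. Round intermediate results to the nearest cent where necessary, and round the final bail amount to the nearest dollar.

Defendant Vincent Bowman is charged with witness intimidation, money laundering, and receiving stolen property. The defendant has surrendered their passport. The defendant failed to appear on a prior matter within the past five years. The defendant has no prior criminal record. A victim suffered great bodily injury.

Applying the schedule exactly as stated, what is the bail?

$92610

Base amounts from the schedule: witness intimidation $87400; money laundering $91000; receiving stolen property $27100.
Stacking rule: use the highest base only. Highest is money laundering at $91000. Combined base = $91000.
Prior failure to appear within five years (+20%): $91000 × 1.2 = $109200.
No prior criminal record (−20%): $109200 × 0.8 = $87360.
Defendant has surrendered passport (−$9000 flat): $87360 − $9000 = $78360.
Victim suffered great bodily injury (+$14250 flat): $78360 + $14250 = $92610.
$92610 is within the $625000 maximum.
$92610 is at or above the $5500 minimum.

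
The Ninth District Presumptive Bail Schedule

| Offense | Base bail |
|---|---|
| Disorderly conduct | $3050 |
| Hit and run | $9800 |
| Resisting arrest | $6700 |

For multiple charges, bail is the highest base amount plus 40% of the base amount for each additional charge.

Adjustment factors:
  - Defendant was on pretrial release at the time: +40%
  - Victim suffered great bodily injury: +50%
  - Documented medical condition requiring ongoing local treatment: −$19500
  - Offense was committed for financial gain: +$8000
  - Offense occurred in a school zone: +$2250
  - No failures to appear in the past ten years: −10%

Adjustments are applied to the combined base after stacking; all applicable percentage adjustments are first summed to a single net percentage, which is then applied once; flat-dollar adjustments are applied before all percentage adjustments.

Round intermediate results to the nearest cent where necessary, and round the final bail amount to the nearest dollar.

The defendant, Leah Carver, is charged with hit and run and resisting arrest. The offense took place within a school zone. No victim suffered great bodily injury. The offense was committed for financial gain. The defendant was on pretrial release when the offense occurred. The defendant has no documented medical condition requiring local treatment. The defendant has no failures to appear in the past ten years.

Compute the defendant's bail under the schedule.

Base amounts from the schedule: hit and run $9800; resisting arrest $6700.
Stacking rule: highest base plus 40% of each additional charge. Highest is hit and run at $9800. Additional: $6700 × 40% = $2680. Combined base = $9800 + $2680 = $12480.
Offense was committed for financial gain (+$8000 flat): $12480 + $8000 = $20480.
Offense occurred in a school zone (+$2250 flat): $20480 + $2250 = $22730.
Net percentage adjustment: +40% −10% = +30%. $22730 × 1.3 = $29549.

$29549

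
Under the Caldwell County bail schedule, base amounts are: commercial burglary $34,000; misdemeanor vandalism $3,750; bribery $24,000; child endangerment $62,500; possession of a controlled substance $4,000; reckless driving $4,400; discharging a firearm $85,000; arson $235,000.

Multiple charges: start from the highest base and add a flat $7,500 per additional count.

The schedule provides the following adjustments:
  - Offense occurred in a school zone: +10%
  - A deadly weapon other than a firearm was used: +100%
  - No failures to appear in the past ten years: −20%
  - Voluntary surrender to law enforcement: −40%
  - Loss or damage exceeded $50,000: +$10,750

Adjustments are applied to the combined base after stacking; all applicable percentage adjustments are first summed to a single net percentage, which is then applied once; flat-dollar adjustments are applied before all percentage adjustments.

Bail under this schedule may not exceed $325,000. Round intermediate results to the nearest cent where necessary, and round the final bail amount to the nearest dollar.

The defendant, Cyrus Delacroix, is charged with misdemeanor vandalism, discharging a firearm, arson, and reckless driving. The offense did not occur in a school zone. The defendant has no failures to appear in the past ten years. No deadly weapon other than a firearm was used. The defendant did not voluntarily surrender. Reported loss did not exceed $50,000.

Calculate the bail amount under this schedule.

$206,000

Base amounts from the schedule: misdemeanor vandalism $3,750; discharging a firearm $85,000; arson $235,000; reckless driving $4,400.
Stacking rule: highest base plus $7,500 per additional charge. Highest is arson at $235,000; 3 additional charges → +$22,500. Combined base = $257,500.
No failures to appear in the past ten years (−20%): $257,500 × 0.8 = $206,000.
$206,000 is within the $325,000 maximum.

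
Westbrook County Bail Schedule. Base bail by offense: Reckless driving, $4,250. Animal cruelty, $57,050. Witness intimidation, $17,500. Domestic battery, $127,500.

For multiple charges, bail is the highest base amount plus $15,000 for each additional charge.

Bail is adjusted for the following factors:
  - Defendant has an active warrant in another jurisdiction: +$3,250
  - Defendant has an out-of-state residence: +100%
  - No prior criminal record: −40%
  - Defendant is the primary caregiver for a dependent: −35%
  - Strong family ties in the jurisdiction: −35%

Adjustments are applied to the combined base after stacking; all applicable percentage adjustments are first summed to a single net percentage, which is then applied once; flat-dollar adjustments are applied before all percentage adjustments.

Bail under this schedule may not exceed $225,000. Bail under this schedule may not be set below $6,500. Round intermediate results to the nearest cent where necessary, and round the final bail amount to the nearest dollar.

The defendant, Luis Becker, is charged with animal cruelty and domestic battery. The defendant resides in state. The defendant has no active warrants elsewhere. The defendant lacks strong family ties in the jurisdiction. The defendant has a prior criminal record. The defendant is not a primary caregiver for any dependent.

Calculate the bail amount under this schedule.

$142,500

Base amounts from the schedule: animal cruelty $57,050; domestic battery $127,500.
Stacking rule: highest base plus $15,000 per additional charge. Highest is domestic battery at $127,500; 1 additional charge → +$15,000. Combined base = $142,500.
No adjustment factors apply to this defendant.
$142,500 is within the $225,000 maximum.
$142,500 is at or above the $6,500 minimum.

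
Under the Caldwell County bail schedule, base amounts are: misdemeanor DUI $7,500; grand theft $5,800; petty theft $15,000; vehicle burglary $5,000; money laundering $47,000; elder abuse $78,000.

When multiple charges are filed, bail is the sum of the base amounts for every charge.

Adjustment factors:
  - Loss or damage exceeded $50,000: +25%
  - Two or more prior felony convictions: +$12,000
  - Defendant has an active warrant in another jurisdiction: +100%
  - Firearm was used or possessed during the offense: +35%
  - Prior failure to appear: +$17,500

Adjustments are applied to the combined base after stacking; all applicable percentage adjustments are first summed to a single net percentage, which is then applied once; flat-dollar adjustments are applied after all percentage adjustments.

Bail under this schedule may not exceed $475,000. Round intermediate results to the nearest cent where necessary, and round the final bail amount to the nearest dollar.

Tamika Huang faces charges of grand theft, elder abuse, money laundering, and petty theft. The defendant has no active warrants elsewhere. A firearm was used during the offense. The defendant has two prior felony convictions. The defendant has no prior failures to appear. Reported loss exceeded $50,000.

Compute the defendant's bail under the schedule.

$245,280

Base amounts from the schedule: grand theft $5,800; elder abuse $78,000; money laundering $47,000; petty theft $15,000.
Stacking rule: sum of all bases. $5,800 + $78,000 + $47,000 + $15,000 = $145,800.
Net percentage adjustment: +25% +35% = +60%. $145,800 × 1.6 = $233,280.
Two or more prior felony convictions (+$12,000 flat): $233,280 + $12,000 = $245,280.
$245,280 is within the $475,000 maximum.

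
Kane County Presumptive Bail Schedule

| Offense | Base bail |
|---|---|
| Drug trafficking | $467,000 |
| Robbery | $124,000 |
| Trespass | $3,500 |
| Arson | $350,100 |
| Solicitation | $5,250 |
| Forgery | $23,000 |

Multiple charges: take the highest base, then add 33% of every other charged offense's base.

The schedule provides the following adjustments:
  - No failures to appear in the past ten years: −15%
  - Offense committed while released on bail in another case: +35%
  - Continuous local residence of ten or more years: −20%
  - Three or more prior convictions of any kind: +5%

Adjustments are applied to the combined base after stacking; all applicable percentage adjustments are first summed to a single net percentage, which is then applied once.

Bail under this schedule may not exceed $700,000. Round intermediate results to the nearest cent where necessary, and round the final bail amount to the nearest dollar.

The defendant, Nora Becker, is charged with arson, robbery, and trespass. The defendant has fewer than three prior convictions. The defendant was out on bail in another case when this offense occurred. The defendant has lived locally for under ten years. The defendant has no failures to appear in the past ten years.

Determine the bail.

$470,610

Base amounts from the schedule: arson $350,100; robbery $124,000; trespass $3,500.
Stacking rule: highest base plus 33% of each additional charge. Highest is arson at $350,100. Additional: $124,000 × 33% = $40,920; $3,500 × 33% = $1,155. Combined base = $350,100 + $42,075 = $392,175.
Net percentage adjustment: −15% +35% = +20%. $392,175 × 1.2 = $470,610.
$470,610 is within the $700,000 maximum.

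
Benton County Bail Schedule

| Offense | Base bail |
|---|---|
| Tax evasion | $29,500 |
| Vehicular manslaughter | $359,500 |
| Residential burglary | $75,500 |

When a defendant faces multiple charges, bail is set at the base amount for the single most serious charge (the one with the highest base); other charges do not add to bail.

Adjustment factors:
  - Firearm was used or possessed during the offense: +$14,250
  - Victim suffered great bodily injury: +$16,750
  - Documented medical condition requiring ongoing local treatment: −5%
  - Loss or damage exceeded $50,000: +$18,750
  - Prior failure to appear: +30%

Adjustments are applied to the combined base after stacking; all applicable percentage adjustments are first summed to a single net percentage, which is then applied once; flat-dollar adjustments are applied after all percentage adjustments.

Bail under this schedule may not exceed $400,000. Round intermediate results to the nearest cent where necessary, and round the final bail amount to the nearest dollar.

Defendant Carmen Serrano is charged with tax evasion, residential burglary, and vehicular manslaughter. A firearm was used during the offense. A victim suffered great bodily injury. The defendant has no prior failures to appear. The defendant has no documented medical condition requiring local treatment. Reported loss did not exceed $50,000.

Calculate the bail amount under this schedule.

Base amounts from the schedule: tax evasion $29,500; residential burglary $75,500; vehicular manslaughter $359,500.
Stacking rule: use the highest base only. Highest is vehicular manslaughter at $359,500. Combined base = $359,500.
Firearm was used or possessed during the offense (+$14,250 flat): $359,500 + $14,250 = $373,750.
Victim suffered great bodily injury (+$16,750 flat): $373,750 + $16,750 = $390,500.
$390,500 is within the $400,000 maximum.

$390,500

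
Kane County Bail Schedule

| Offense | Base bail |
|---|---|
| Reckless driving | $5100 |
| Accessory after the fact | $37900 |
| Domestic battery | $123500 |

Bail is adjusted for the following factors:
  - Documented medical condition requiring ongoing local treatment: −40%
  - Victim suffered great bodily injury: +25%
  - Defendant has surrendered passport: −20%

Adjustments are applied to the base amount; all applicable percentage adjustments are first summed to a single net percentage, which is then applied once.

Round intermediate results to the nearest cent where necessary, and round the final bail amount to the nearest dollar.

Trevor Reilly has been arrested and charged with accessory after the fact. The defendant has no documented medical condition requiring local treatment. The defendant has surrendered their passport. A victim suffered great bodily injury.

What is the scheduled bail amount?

$39795

Base amounts from the schedule: accessory after the fact $37900.
Single charge. Combined base = $37900.
Net percentage adjustment: +25% −20% = +5%. $37900 × 1.05 = $39795.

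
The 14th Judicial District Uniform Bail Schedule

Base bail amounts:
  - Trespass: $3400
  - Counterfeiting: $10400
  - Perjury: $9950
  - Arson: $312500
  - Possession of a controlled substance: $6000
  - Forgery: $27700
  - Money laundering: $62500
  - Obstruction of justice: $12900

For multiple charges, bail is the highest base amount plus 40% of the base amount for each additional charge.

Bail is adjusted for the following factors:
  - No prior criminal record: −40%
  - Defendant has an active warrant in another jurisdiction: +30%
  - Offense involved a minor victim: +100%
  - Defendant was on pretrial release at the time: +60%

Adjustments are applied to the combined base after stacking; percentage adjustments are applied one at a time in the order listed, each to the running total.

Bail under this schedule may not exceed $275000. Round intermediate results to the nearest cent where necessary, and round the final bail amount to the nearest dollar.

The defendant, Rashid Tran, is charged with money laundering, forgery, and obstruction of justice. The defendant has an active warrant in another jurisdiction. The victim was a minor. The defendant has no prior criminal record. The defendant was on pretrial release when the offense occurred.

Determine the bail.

Base amounts from the schedule: money laundering $62500; forgery $27700; obstruction of justice $12900.
Stacking rule: highest base plus 40% of each additional charge. Highest is money laundering at $62500. Additional: $27700 × 40% = $11080; $12900 × 40% = $5160. Combined base = $62500 + $16240 = $78740.
No prior criminal record (−40%): $78740 × 0.6 = $47244.
Defendant has an active warrant in another jurisdiction (+30%): $47244 × 1.3 = $61417.20.
Offense involved a minor victim (+100%): $61417.20 × 2 = $122834.40.
Defendant was on pretrial release at the time (+60%): $122834.40 × 1.6 = $196535.04.
$196535.04 is within the $275000 maximum.
Rounded to the nearest dollar: $196535.

$196535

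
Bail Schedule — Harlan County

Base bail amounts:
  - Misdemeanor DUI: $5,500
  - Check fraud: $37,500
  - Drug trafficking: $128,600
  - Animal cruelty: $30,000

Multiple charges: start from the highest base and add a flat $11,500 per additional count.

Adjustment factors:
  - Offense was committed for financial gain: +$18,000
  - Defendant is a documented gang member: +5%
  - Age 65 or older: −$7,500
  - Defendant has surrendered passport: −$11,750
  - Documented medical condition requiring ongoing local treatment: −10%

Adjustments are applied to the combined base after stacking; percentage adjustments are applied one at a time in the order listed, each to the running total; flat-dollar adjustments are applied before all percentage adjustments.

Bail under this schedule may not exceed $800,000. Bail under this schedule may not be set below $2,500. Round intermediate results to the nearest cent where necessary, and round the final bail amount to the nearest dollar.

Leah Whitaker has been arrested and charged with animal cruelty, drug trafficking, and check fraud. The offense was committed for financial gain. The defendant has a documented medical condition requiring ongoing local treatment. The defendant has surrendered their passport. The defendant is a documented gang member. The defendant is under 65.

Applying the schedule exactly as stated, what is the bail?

$149,168

Base amounts from the schedule: animal cruelty $30,000; drug trafficking $128,600; check fraud $37,500.
Stacking rule: highest base plus $11,500 per additional charge. Highest is drug trafficking at $128,600; 2 additional charges → +$23,000. Combined base = $151,600.
Offense was committed for financial gain (+$18,000 flat): $151,600 + $18,000 = $169,600.
Defendant has surrendered passport (−$11,750 flat): $169,600 − $11,750 = $157,850.
Defendant is a documented gang member (+5%): $157,850 × 1.05 = $165,742.50.
Documented medical condition requiring ongoing local treatment (−10%): $165,742.50 × 0.9 = $149,168.25.
$149,168.25 is within the $800,000 maximum.
$149,168.25 is at or above the $2,500 minimum.
Rounded to the nearest dollar: $149,168.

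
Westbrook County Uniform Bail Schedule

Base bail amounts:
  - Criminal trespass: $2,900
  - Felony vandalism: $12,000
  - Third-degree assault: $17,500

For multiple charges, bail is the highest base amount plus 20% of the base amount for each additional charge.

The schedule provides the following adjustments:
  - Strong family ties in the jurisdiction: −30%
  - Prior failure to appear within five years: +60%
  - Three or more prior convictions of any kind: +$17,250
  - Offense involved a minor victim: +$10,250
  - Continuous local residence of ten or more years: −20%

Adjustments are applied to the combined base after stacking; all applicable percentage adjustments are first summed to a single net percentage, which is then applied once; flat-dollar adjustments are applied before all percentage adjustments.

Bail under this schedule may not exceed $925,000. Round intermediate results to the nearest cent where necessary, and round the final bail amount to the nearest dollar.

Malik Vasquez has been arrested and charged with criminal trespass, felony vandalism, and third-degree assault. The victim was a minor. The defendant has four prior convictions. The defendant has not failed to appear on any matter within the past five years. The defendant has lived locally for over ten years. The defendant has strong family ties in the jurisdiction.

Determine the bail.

Base amounts from the schedule: criminal trespass $2,900; felony vandalism $12,000; third-degree assault $17,500.
Stacking rule: highest base plus 20% of each additional charge. Highest is third-degree assault at $17,500. Additional: $2,900 × 20% = $580; $12,000 × 20% = $2,400. Combined base = $17,500 + $2,980 = $20,480.
Three or more prior convictions of any kind (+$17,250 flat): $20,480 + $17,250 = $37,730.
Offense involved a minor victim (+$10,250 flat): $37,730 + $10,250 = $47,980.
Net percentage adjustment: −30% −20% = −50%. $47,980 × 0.5 = $23,990.
$23,990 is within the $925,000 maximum.

$23,990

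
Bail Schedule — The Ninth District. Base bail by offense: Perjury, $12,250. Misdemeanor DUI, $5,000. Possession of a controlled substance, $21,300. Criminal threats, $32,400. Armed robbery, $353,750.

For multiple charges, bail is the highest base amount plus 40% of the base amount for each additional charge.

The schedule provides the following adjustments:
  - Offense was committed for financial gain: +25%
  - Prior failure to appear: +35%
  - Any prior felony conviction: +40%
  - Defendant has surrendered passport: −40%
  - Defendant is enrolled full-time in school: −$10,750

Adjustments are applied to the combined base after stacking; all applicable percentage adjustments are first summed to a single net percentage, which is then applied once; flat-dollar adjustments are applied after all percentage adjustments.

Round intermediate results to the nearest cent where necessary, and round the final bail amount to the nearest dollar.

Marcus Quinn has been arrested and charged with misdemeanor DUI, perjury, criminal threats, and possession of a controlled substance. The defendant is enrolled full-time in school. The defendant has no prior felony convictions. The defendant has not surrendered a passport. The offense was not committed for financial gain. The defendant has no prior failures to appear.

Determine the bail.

Base amounts from the schedule: misdemeanor DUI $5,000; perjury $12,250; criminal threats $32,400; possession of a controlled substance $21,300.
Stacking rule: highest base plus 40% of each additional charge. Highest is criminal threats at $32,400. Additional: $5,000 × 40% = $2,000; $12,250 × 40% = $4,900; $21,300 × 40% = $8,520. Combined base = $32,400 + $15,420 = $47,820.
Defendant is enrolled full-time in school (−$10,750 flat): $47,820 − $10,750 = $37,070.

$37,070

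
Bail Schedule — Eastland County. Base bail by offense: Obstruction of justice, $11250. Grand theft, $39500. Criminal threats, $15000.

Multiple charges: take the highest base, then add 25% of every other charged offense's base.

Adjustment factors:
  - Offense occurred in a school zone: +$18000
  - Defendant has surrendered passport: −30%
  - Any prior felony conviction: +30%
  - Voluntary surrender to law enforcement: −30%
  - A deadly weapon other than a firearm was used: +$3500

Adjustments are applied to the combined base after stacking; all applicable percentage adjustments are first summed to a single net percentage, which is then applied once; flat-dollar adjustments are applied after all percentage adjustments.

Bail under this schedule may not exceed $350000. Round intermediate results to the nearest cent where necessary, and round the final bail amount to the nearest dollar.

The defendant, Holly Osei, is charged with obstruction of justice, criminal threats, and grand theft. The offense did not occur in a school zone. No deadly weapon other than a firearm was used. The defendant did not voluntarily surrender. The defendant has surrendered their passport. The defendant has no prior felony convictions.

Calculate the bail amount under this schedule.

Base amounts from the schedule: obstruction of justice $11250; criminal threats $15000; grand theft $39500.
Stacking rule: highest base plus 25% of each additional charge. Highest is grand theft at $39500. Additional: $11250 × 25% = $2812.50; $15000 × 25% = $3750. Combined base = $39500 + $6562.50 = $46062.50.
Defendant has surrendered passport (−30%): $46062.50 × 0.7 = $32243.75.
$32243.75 is within the $350000 maximum.
Rounded to the nearest dollar: $32244.

$32244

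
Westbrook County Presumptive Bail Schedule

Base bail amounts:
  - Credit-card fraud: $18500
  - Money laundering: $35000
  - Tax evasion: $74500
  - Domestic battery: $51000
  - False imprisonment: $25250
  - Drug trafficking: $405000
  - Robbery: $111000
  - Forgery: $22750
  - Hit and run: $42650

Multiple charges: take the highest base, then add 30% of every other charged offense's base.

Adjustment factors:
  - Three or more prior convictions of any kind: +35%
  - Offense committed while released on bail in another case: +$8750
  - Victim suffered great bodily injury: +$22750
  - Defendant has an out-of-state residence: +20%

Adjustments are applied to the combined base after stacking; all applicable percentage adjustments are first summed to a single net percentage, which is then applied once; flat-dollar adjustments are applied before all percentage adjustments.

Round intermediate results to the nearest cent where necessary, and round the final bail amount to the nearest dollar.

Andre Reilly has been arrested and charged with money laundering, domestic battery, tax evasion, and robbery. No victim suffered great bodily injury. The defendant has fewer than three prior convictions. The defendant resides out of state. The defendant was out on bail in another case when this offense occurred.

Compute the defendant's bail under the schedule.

Base amounts from the schedule: money laundering $35000; domestic battery $51000; tax evasion $74500; robbery $111000.
Stacking rule: highest base plus 30% of each additional charge. Highest is robbery at $111000. Additional: $35000 × 30% = $10500; $51000 × 30% = $15300; $74500 × 30% = $22350. Combined base = $111000 + $48150 = $159150.
Offense committed while released on bail in another case (+$8750 flat): $159150 + $8750 = $167900.
Defendant has an out-of-state residence (+20%): $167900 × 1.2 = $201480.

$201480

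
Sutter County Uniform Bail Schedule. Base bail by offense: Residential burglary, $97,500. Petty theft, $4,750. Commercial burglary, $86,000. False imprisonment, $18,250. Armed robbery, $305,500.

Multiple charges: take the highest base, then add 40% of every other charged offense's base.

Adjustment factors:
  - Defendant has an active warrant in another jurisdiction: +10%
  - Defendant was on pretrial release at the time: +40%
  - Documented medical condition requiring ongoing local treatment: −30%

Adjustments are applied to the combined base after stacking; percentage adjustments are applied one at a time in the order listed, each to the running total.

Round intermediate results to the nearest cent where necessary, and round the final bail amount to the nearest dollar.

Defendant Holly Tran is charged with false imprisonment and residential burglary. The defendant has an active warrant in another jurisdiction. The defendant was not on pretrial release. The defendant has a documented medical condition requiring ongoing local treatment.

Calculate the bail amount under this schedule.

Base amounts from the schedule: false imprisonment $18,250; residential burglary $97,500.
Stacking rule: highest base plus 40% of each additional charge. Highest is residential burglary at $97,500. Additional: $18,250 × 40% = $7,300. Combined base = $97,500 + $7,300 = $104,800.
Defendant has an active warrant in another jurisdiction (+10%): $104,800 × 1.1 = $115,280.
Documented medical condition requiring ongoing local treatment (−30%): $115,280 × 0.7 = $80,696.

$80,696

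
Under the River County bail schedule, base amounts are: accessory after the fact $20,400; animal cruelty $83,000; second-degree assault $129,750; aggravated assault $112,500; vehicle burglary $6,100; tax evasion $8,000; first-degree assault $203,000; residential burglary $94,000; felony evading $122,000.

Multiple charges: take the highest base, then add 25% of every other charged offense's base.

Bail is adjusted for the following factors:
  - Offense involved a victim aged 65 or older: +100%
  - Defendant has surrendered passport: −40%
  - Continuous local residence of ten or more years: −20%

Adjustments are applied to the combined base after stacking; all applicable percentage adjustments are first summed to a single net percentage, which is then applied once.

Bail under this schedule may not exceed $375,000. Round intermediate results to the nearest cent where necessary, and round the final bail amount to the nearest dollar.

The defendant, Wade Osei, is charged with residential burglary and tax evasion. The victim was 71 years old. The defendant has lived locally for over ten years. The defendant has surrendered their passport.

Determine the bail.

$134,400

Base amounts from the schedule: residential burglary $94,000; tax evasion $8,000.
Stacking rule: highest base plus 25% of each additional charge. Highest is residential burglary at $94,000. Additional: $8,000 × 25% = $2,000. Combined base = $94,000 + $2,000 = $96,000.
Net percentage adjustment: +100% −40% −20% = +40%. $96,000 × 1.4 = $134,400.
$134,400 is within the $375,000 maximum.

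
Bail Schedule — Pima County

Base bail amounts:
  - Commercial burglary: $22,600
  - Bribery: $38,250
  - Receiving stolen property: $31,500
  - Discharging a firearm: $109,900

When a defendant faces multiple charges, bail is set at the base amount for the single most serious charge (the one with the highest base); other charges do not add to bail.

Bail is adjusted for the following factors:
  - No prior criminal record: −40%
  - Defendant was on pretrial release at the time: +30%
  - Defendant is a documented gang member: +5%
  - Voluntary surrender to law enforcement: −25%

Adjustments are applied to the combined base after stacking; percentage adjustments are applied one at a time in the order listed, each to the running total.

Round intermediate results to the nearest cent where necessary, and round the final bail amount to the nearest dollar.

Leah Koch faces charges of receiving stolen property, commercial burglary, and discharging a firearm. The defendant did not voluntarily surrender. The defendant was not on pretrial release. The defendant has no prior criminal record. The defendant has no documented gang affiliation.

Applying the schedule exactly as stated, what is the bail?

Base amounts from the schedule: receiving stolen property $31,500; commercial burglary $22,600; discharging a firearm $109,900.
Stacking rule: use the highest base only. Highest is discharging a firearm at $109,900. Combined base = $109,900.
No prior criminal record (−40%): $109,900 × 0.6 = $65,940.

$65,940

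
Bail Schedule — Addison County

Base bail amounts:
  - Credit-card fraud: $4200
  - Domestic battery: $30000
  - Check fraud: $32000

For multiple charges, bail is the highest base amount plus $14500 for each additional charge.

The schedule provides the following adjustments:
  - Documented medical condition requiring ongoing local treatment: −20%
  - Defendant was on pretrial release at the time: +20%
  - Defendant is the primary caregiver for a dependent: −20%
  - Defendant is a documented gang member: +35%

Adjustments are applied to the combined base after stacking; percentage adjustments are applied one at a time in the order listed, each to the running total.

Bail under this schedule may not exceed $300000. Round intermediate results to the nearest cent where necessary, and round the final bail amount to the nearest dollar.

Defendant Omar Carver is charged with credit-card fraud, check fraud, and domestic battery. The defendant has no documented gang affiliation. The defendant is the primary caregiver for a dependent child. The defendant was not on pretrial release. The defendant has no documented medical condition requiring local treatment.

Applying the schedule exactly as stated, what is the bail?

$48800

Base amounts from the schedule: credit-card fraud $4200; check fraud $32000; domestic battery $30000.
Stacking rule: highest base plus $14500 per additional charge. Highest is check fraud at $32000; 2 additional charges → +$29000. Combined base = $61000.
Defendant is the primary caregiver for a dependent (−20%): $61000 × 0.8 = $48800.
$48800 is within the $300000 maximum.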